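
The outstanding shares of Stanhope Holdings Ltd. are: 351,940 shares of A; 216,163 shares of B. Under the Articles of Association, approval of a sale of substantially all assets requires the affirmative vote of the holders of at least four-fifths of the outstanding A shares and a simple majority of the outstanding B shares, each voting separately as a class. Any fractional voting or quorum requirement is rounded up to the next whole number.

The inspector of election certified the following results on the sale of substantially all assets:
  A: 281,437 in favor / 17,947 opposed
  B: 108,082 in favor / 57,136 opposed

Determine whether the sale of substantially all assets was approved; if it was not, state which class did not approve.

A: 4/5 of 351940 = 281552; 281,552 required, 281,437 in favor — not approved.
B: a majority of 216163 is 108082; 108,082 required, 108,082 in favor — approved.

Not approved — the A shares did not give the required vote.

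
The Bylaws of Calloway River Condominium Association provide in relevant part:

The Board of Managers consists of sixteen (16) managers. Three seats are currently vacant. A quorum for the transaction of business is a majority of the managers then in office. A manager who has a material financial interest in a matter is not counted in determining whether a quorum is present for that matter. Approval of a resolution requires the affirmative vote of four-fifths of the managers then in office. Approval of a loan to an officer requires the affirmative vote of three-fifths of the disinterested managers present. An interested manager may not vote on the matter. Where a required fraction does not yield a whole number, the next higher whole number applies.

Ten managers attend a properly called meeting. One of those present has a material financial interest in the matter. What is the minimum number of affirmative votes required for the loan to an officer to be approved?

6

The loan to an officer requires three-fifths of the disinterested managers present (10 − 1 = 9).
3/5 of 9 = 5.40, rounded up to 6.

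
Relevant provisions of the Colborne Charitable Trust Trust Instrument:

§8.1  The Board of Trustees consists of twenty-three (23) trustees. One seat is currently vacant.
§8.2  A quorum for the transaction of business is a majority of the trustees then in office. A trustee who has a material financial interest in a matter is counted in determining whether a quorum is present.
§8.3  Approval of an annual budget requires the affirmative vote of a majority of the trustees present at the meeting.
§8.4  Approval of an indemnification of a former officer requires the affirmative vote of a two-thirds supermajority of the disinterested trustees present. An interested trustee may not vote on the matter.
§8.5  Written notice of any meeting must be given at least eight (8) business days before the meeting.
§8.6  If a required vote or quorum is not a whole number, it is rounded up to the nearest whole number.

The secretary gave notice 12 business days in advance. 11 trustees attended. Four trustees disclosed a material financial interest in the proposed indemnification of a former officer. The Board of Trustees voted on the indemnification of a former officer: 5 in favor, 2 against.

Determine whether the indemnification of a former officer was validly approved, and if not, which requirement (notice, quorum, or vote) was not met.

Notice: 12 business days given; 8 required (12 ≥ 8). Satisfied.
Quorum: 11 present (interested trustees count toward quorum); quorum is 12. Not satisfied.
Vote: the indemnification of a former officer requires two-thirds of the disinterested trustees present (11 − 4 = 7). 2/3 of 7 = 4.67, rounded up to 5, so 5 affirmative votes are needed; 5 voted in favor. Satisfied. (Moot — without a quorum no business can be validly transacted.)

Invalid — quorum requirement not satisfied.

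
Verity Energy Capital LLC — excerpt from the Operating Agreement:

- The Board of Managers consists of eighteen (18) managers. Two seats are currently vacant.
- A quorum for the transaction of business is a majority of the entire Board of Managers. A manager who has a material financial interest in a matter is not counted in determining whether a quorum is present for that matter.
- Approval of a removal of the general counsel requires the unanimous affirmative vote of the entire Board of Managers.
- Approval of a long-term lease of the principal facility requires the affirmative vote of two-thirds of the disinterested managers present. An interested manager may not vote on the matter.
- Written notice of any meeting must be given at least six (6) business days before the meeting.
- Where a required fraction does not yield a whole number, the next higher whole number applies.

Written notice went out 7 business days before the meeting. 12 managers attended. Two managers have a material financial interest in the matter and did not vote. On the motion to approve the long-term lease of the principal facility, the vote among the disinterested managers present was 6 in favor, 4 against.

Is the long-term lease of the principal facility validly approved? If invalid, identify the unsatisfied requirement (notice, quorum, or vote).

Notice: 7 business days given; 6 required (7 ≥ 6). Satisfied.
Quorum: 12 present, but the 2 interested managers do not count, leaving 10. Quorum is 10. Satisfied.
Vote: the long-term lease of the principal facility requires two-thirds of the disinterested managers present (12 − 2 = 10). 2/3 of 10 = 6.67, rounded up to 7, so 7 affirmative votes are needed; 6 voted in favor. Not satisfied.

Invalid — vote requirement not satisfied.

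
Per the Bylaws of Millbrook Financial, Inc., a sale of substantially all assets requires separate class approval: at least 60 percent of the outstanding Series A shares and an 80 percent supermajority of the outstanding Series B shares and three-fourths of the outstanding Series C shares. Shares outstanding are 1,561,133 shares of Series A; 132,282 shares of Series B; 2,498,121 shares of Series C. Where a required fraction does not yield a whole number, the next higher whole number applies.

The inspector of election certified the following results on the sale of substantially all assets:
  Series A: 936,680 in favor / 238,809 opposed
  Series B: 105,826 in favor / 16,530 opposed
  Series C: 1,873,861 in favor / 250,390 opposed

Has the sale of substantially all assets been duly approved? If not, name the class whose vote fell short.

Approved — every class gave the required vote.

Series A: 3/5 of 1561133 = 936679.80, rounded up to 936680; 936,680 required, 936,680 in favor — approved.
Series B: 4/5 of 132282 = 105825.60, rounded up to 105826; 105,826 required, 105,826 in favor — approved.
Series C: 3/4 of 2498121 = 1873590.75, rounded up to 1873591; 1,873,591 required, 1,873,861 in favor — approved.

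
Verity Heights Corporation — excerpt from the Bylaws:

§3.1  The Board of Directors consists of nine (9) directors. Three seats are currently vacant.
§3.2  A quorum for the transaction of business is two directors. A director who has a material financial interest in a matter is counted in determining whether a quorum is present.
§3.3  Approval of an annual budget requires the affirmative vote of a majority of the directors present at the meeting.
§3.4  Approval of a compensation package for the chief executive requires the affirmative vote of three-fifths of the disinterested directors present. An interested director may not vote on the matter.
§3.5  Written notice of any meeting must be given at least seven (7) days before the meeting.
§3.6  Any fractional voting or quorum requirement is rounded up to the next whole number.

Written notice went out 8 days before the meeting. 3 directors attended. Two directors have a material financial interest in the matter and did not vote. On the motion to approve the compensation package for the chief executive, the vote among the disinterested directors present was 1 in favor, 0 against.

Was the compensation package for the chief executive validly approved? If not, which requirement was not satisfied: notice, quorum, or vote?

Valid — all requirements satisfied.

Notice: 8 days given; 7 required (8 ≥ 7). Satisfied.
Quorum: 3 present (interested directors count toward quorum); quorum is 2. Satisfied.
Vote: the compensation package for the chief executive requires three-fifths of the disinterested directors present (3 − 2 = 1). 3/5 of 1 = 0.60, rounded up to 1, so 1 affirmative vote is needed; 1 voted in favor. Satisfied.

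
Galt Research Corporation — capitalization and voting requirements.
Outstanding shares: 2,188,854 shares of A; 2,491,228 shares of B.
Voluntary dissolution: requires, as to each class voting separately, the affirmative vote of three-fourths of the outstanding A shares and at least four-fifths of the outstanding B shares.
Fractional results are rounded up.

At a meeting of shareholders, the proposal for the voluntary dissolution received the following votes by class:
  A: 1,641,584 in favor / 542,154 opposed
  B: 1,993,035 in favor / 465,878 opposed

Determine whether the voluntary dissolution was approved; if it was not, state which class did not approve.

Not approved — the A shares did not give the required vote.

A: 3/4 of 2188854 = 1641640.50, rounded up to 1641641; 1,641,641 required, 1,641,584 in favor — not approved.
B: 4/5 of 2491228 = 1992982.40, rounded up to 1992983; 1,992,983 required, 1,993,035 in favor — approved.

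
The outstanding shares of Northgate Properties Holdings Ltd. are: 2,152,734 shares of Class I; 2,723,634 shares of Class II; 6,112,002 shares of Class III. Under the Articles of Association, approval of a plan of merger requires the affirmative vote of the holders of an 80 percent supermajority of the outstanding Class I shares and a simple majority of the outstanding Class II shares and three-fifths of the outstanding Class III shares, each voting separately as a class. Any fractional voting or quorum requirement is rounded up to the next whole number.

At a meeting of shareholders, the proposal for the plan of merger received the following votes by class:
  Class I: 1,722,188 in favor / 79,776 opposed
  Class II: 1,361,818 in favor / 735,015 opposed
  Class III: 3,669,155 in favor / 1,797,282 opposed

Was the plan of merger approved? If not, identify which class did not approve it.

Class I: 4/5 of 2152734 = 1722187.20, rounded up to 1722188; 1,722,188 required, 1,722,188 in favor — approved.
Class II: a majority of 2723634 is 1361818; 1,361,818 required, 1,361,818 in favor — approved.
Class III: 3/5 of 6112002 = 3667201.20, rounded up to 3667202; 3,667,202 required, 3,669,155 in favor — approved.

Approved — every class gave the required vote.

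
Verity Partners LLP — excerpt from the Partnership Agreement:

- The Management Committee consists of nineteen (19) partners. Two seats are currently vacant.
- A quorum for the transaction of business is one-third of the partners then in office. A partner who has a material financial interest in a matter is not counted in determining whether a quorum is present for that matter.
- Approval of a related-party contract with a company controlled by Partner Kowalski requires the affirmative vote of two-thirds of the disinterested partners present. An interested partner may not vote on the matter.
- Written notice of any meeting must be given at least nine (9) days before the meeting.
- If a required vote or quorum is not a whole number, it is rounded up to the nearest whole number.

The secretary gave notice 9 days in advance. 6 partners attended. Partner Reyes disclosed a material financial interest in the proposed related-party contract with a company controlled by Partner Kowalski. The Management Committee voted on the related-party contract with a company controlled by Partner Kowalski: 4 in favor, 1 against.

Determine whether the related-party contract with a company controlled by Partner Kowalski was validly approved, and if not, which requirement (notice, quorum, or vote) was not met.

Invalid — quorum requirement not satisfied.

Notice: 9 days given; 9 required (9 ≥ 9). Satisfied.
Quorum: 6 present, but the 1 interested partner does not count, leaving 5. Quorum is 6. Not satisfied.
Vote: the related-party contract with a company controlled by Partner Kowalski requires two-thirds of the disinterested partners present (6 − 1 = 5). 2/3 of 5 = 3.33, rounded up to 4, so 4 affirmative votes are needed; 4 voted in favor. Satisfied. (Moot — without a quorum no business can be validly transacted.)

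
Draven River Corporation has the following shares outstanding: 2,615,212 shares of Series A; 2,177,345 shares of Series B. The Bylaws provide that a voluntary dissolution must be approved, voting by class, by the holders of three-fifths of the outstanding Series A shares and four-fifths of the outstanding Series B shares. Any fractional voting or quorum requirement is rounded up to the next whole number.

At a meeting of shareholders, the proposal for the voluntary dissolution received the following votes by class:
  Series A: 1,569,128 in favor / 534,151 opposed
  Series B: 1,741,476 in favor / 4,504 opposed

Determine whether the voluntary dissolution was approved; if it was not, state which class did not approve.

Not approved — the Series B shares did not give the required vote.

Series A: 3/5 of 2615212 = 1569127.20, rounded up to 1569128; 1,569,128 required, 1,569,128 in favor — approved.
Series B: 4/5 of 2177345 = 1741876; 1,741,876 required, 1,741,476 in favor — not approved.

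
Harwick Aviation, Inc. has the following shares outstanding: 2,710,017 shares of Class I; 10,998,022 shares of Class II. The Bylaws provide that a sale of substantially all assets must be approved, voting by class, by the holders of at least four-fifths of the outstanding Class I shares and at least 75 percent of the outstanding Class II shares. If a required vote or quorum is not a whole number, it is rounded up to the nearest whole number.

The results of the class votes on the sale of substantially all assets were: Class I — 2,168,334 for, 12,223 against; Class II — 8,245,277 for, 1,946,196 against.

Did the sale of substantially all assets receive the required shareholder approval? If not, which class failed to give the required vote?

Class I: 4/5 of 2710017 = 2168013.60, rounded up to 2168014; 2,168,014 required, 2,168,334 in favor — approved.
Class II: 3/4 of 10998022 = 8248516.50, rounded up to 8248517; 8,248,517 required, 8,245,277 in favor — not approved.

Not approved — the Class II shares did not give the required vote.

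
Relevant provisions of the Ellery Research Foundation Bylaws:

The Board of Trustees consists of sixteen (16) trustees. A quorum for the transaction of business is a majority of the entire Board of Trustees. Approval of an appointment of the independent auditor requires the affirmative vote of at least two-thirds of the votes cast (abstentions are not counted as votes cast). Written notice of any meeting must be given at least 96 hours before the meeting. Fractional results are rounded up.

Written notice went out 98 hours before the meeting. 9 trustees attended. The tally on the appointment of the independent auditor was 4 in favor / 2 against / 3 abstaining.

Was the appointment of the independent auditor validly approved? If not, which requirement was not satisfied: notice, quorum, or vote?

Notice: 98 hours given; 96 required (98 ≥ 96). Satisfied.
Quorum: 9 present; quorum is 9. Satisfied.
Vote: the appointment of the independent auditor requires two-thirds of the votes cast (9 present − 3 abstaining = 6). 2/3 of 6 = 4, so 4 affirmative votes are needed; 4 voted in favor. Satisfied.

Valid — all requirements satisfied.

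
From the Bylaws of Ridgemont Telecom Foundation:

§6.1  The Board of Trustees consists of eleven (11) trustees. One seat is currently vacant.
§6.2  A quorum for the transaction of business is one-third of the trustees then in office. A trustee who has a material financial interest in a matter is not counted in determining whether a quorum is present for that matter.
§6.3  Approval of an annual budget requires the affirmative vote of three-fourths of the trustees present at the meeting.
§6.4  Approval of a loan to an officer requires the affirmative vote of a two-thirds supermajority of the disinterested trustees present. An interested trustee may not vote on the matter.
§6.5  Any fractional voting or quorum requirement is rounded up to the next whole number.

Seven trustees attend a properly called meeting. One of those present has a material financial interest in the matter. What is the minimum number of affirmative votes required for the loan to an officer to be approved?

4

The loan to an officer requires two-thirds of the disinterested trustees present (7 − 1 = 6).
2/3 of 6 = 4.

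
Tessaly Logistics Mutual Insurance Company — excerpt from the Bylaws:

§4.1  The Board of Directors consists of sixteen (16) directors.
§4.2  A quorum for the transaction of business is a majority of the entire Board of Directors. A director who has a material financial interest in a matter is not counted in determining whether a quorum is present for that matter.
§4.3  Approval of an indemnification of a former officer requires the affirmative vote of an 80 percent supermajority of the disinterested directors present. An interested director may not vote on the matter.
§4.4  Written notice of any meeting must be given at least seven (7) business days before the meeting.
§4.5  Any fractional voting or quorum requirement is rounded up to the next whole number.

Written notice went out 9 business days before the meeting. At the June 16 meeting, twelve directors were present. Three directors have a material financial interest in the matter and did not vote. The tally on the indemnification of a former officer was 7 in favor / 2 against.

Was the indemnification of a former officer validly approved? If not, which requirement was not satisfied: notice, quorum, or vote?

Notice: 9 business days given; 7 required (9 ≥ 7). Satisfied.
Quorum: 12 present, but the 3 interested directors do not count, leaving 9. Quorum is 9. Satisfied.
Vote: the indemnification of a former officer requires four-fifths of the disinterested directors present (12 − 3 = 9). 4/5 of 9 = 7.20, rounded up to 8, so 8 affirmative votes are needed; 7 voted in favor. Not satisfied.

Invalid — vote requirement not satisfied.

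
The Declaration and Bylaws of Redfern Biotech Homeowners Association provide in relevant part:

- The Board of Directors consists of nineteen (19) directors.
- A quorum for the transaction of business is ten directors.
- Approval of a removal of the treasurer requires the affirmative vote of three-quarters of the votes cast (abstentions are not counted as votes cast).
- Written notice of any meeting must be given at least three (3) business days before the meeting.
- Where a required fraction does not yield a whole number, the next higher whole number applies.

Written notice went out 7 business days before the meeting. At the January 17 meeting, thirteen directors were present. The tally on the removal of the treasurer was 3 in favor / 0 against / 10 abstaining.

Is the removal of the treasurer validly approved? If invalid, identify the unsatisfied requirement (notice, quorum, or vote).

Valid — all requirements satisfied.

Notice: 7 business days given; 3 required (7 ≥ 3). Satisfied.
Quorum: 13 present; quorum is 10. Satisfied.
Vote: the removal of the treasurer requires three-fourths of the votes cast (13 present − 10 abstaining = 3). 3/4 of 3 = 2.25, rounded up to 3, so 3 affirmative votes are needed; 3 voted in favor. Satisfied.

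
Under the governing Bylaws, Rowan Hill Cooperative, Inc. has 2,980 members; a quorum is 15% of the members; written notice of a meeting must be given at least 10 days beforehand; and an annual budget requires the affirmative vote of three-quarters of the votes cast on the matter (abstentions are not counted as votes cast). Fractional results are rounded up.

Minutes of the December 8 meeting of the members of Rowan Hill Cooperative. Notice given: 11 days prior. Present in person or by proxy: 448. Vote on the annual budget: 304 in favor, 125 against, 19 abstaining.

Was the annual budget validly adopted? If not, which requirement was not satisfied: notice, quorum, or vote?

Invalid — vote requirement not satisfied.

Notice: 11 days given; 10 required. Satisfied.
Quorum: 15% of 2,980 = 447; 448 present. Satisfied.
Vote: requires three-fourths of the votes cast (448 − 19 abstaining = 429); 3/4 of 429 = 321.75, rounded up to 322, so 322 needed; 304 in favor. Not satisfied.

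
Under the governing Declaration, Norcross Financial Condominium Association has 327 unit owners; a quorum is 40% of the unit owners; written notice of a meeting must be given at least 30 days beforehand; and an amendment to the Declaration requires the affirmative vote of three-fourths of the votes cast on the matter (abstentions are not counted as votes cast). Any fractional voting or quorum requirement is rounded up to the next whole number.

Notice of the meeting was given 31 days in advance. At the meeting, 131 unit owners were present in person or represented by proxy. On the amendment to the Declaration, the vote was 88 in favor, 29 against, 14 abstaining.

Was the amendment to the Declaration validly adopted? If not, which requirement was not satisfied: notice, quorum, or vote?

Valid — all requirements satisfied.

Notice: 31 days given; 30 required. Satisfied.
Quorum: 40% of 327 = 130.80, rounded up to 131; 131 present. Satisfied.
Vote: requires three-fourths of the votes cast (131 − 14 abstaining = 117); 3/4 of 117 = 87.75, rounded up to 88, so 88 needed; 88 in favor. Satisfied.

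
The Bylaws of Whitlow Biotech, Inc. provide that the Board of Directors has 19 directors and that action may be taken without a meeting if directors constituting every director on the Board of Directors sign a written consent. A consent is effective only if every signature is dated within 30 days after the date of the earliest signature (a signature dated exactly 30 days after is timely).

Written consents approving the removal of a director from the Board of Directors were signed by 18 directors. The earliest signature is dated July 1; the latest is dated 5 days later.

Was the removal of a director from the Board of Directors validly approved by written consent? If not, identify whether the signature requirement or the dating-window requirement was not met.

Not effective — insufficient signatures.

Signatures required: all of 19 — unanimous means all 19, so 19 needed; 18 signed. Insufficient.
Dating window: the latest signature is 5 days after the earliest; the limit is 30 days. Within the window.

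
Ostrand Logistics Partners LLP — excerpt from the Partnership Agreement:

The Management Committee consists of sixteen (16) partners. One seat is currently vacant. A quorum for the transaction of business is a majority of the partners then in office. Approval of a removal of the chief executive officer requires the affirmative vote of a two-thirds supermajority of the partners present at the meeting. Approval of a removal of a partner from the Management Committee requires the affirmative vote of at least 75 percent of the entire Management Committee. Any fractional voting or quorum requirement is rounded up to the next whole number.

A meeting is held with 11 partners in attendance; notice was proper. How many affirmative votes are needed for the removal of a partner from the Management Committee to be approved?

12

The removal of a partner from the Management Committee requires three-fourths of the entire Management Committee (16).
3/4 of 16 = 12.
(Only 11 can vote, so the removal of a partner from the Management Committee cannot pass at this meeting, but the required vote is still 12.)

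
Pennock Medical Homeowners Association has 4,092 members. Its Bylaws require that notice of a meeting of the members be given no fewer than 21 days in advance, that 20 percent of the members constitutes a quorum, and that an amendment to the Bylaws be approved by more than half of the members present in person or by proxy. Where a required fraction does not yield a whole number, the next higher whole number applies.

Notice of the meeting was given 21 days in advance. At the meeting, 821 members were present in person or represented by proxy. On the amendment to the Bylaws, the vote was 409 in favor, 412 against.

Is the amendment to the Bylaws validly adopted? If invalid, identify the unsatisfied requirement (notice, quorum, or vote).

Invalid — vote requirement not satisfied.

Notice: 21 days given; 21 required. Satisfied.
Quorum: 20% of 4,092 = 818.40, rounded up to 819; 821 present. Satisfied.
Vote: requires a majority of those present (821); a majority of 821 is 411, so 411 needed; 409 in favor. Not satisfied.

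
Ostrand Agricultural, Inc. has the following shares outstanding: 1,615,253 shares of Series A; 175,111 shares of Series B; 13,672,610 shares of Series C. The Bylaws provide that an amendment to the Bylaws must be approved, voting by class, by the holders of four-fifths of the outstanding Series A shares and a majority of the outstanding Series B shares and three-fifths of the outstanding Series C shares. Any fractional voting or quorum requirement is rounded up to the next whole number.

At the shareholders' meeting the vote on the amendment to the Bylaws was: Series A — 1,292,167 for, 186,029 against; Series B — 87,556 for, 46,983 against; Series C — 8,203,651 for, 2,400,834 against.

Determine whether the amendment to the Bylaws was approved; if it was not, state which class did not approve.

Series A: 4/5 of 1615253 = 1292202.40, rounded up to 1292203; 1,292,203 required, 1,292,167 in favor — not approved.
Series B: a majority of 175111 is 87556; 87,556 required, 87,556 in favor — approved.
Series C: 3/5 of 13672610 = 8203566; 8,203,566 required, 8,203,651 in favor — approved.

Not approved — the Series A shares did not give the required vote.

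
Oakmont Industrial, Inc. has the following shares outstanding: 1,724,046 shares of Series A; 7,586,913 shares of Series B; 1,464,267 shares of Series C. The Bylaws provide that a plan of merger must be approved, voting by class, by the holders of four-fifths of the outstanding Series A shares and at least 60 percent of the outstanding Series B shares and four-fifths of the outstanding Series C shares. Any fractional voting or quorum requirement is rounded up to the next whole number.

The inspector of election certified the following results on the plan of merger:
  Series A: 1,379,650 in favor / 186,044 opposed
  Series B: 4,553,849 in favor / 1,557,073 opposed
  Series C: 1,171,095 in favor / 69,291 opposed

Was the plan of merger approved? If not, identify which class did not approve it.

Series A: 4/5 of 1724046 = 1379236.80, rounded up to 1379237; 1,379,237 required, 1,379,650 in favor — approved.
Series B: 3/5 of 7586913 = 4552147.80, rounded up to 4552148; 4,552,148 required, 4,553,849 in favor — approved.
Series C: 4/5 of 1464267 = 1171413.60, rounded up to 1171414; 1,171,414 required, 1,171,095 in favor — not approved.

Not approved — the Series C shares did not give the required vote.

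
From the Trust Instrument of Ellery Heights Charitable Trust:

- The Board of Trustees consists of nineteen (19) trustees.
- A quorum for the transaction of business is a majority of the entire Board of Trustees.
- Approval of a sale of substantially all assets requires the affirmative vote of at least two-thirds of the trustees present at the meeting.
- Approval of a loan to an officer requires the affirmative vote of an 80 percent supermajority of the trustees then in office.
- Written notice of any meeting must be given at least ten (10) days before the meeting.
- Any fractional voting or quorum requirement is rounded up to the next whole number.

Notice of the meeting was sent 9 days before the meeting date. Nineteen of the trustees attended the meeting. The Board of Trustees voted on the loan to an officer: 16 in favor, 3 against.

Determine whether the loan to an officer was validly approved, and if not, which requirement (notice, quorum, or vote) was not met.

Invalid — notice requirement not satisfied.

Notice: 9 days given; 10 required (9 < 10). Not satisfied.
Quorum: 19 present; quorum is 10. Satisfied.
Vote: the loan to an officer requires four-fifths of the trustees then in office (19). 4/5 of 19 = 15.20, rounded up to 16, so 16 affirmative votes are needed; 16 voted in favor. Satisfied.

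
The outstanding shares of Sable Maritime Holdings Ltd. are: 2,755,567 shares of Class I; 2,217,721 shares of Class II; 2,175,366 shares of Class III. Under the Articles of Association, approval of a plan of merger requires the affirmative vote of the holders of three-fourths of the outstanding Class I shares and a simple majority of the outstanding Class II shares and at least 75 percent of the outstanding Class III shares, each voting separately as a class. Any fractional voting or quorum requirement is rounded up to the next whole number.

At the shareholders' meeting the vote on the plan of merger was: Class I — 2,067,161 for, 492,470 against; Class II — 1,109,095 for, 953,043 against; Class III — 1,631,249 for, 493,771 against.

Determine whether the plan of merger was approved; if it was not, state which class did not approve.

Class I: 3/4 of 2755567 = 2066675.25, rounded up to 2066676; 2,066,676 required, 2,067,161 in favor — approved.
Class II: a majority of 2217721 is 1108861; 1,108,861 required, 1,109,095 in favor — approved.
Class III: 3/4 of 2175366 = 1631524.50, rounded up to 1631525; 1,631,525 required, 1,631,249 in favor — not approved.

Not approved — the Class III shares did not give the required vote.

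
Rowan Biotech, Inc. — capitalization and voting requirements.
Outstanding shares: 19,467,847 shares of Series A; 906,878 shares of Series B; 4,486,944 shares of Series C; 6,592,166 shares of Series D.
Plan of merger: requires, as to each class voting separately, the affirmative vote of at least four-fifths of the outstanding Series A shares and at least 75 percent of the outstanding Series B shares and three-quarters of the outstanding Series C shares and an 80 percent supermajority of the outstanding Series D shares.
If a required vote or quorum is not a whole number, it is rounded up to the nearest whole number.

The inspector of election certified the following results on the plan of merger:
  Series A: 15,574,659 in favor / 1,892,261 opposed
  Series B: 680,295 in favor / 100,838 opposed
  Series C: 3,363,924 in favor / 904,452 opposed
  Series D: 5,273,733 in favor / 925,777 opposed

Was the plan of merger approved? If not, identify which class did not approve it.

Series A: 4/5 of 19467847 = 15574277.60, rounded up to 15574278; 15,574,278 required, 15,574,659 in favor — approved.
Series B: 3/4 of 906878 = 680158.50, rounded up to 680159; 680,159 required, 680,295 in favor — approved.
Series C: 3/4 of 4486944 = 3365208; 3,365,208 required, 3,363,924 in favor — not approved.
Series D: 4/5 of 6592166 = 5273732.80, rounded up to 5273733; 5,273,733 required, 5,273,733 in favor — approved.

Not approved — the Series C shares did not give the required vote.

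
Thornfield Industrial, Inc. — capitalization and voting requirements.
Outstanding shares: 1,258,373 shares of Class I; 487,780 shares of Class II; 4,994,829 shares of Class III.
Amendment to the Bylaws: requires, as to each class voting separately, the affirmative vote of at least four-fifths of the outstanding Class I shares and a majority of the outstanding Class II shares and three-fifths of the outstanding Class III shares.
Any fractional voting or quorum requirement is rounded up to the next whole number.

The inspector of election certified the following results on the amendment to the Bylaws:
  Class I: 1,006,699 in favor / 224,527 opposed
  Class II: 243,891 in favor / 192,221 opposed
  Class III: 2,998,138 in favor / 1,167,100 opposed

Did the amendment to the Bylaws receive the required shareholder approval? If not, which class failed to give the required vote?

Approved — every class gave the required vote.

Class I: 4/5 of 1258373 = 1006698.40, rounded up to 1006699; 1,006,699 required, 1,006,699 in favor — approved.
Class II: a majority of 487780 is 243891; 243,891 required, 243,891 in favor — approved.
Class III: 3/5 of 4994829 = 2996897.40, rounded up to 2996898; 2,996,898 required, 2,998,138 in favor — approved.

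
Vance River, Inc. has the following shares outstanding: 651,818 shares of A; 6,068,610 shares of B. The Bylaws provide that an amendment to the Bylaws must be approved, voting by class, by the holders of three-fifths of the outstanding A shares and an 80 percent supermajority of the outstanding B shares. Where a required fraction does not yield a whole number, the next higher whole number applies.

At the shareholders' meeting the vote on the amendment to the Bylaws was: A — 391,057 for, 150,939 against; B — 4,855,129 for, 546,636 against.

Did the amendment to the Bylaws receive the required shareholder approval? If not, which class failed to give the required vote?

A: 3/5 of 651818 = 391090.80, rounded up to 391091; 391,091 required, 391,057 in favor — not approved.
B: 4/5 of 6068610 = 4854888; 4,854,888 required, 4,855,129 in favor — approved.

Not approved — the A shares did not give the required vote.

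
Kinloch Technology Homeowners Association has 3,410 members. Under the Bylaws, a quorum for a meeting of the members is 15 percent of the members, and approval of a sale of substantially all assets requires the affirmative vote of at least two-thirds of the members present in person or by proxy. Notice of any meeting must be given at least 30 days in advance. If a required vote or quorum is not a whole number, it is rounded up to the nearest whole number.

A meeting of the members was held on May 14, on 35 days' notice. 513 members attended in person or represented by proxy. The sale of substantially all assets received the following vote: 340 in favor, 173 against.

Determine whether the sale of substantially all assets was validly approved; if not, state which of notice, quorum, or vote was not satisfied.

Notice: 35 days given; 30 required. Satisfied.
Quorum: 15% of 3,410 = 511.50, rounded up to 512; 513 present. Satisfied.
Vote: requires two-thirds of those present (513); 2/3 of 513 = 342, so 342 needed; 340 in favor. Not satisfied.

Invalid — vote requirement not satisfied.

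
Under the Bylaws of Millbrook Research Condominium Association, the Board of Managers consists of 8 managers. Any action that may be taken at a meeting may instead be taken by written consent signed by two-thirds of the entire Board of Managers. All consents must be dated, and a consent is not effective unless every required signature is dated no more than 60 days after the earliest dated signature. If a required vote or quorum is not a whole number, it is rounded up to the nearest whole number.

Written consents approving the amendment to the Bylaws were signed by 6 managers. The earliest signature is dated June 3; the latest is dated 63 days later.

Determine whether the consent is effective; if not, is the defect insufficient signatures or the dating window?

Not effective — dating-window requirement not satisfied.

Signatures required: two-thirds of 8 — 2/3 of 8 = 5.33, rounded up to 6, so 6 needed; 6 signed. Sufficient.
Dating window: the latest signature is 63 days after the earliest; the limit is 60 days. Outside the window.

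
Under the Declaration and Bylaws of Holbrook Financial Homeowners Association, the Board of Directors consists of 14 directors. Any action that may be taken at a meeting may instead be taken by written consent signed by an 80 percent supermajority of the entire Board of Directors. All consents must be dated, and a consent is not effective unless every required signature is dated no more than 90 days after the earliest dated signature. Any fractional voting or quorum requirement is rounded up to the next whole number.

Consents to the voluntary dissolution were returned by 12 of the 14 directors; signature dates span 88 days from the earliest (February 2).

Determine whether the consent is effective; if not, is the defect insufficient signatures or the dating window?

Effective — both the signature and dating-window requirements are satisfied.

Signatures required: an 80 percent supermajority of 14 — 4/5 of 14 = 11.20, rounded up to 12, so 12 needed; 12 signed. Sufficient.
Dating window: the latest signature is 88 days after the earliest; the limit is 90 days. Within the window.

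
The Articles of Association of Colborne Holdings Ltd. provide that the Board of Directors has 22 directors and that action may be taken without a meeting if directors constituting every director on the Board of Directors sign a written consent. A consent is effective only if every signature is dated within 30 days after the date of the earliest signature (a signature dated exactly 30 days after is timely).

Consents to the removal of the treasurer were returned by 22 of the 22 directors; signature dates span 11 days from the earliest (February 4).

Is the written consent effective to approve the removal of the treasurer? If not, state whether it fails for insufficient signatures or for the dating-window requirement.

Effective — both the signature and dating-window requirements are satisfied.

Signatures required: the unanimous vote of 22 — unanimous means all 22, so 22 needed; 22 signed. Sufficient.
Dating window: the latest signature is 11 days after the earliest; the limit is 30 days. Within the window.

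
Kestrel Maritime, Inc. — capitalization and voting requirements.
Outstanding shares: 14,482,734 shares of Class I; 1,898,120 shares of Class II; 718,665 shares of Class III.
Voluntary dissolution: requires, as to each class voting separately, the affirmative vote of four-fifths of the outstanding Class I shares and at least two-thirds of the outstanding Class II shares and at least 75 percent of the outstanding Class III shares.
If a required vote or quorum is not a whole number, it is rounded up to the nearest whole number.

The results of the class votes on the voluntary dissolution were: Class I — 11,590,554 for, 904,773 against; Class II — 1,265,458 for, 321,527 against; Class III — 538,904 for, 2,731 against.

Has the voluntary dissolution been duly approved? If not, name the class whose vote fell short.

Class I: 4/5 of 14482734 = 11586187.20, rounded up to 11586188; 11,586,188 required, 11,590,554 in favor — approved.
Class II: 2/3 of 1898120 = 1265413.33, rounded up to 1265414; 1,265,414 required, 1,265,458 in favor — approved.
Class III: 3/4 of 718665 = 538998.75, rounded up to 538999; 538,999 required, 538,904 in favor — not approved.

Not approved — the Class III shares did not give the required vote.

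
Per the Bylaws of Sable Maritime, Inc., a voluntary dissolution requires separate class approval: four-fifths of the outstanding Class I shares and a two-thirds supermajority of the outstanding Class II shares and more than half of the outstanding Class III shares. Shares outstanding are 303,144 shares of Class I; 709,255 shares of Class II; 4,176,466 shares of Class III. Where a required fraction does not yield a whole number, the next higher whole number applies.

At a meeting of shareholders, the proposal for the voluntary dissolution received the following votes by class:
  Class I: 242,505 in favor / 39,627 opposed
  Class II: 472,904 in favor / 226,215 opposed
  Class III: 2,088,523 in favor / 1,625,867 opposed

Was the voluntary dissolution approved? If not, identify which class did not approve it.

Class I: 4/5 of 303144 = 242515.20, rounded up to 242516; 242,516 required, 242,505 in favor — not approved.
Class II: 2/3 of 709255 = 472836.67, rounded up to 472837; 472,837 required, 472,904 in favor — approved.
Class III: a majority of 4176466 is 2088234; 2,088,234 required, 2,088,523 in favor — approved.

Not approved — the Class I shares did not give the required vote.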